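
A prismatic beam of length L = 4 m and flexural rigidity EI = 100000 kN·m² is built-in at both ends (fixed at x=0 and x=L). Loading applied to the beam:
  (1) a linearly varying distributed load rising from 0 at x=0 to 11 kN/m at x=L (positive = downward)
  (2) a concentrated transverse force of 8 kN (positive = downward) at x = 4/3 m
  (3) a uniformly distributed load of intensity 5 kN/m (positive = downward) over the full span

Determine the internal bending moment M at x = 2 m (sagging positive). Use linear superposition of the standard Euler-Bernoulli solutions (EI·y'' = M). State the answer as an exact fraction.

M(2) = 79/9 kN·m

Load 1 — triangular load w₀=11 kN/m (0→w₀ over full span):
  M_1 = 3w₀Lx/20 - w₀L²/30 - w₀x³/(6L) = 3·11·4·2/20 - 11·4²/30 - 11·2³/(6·4) = 11/3 kN·m
Load 2 — point force P=8 kN at a=4/3 m (b=L-a=8/3):
  M_2 = Pa²(a+3b)(L-x)/L³ - Pa²b/L²  [x>a] = 8·(4/3)²·((4/3)+3·(8/3))·(4-2)/4³ - 8·(4/3)²·(8/3)/4² = 16/9 kN·m
Load 3 — uniform load w=5 kN/m over full span:
  M_3 = wLx/2 - wL²/12 - wx²/2 = 5·4·2/2 - 5·4²/12 - 5·2²/2 = 10/3 kN·m
Superposition: M = Σ M_i = 79/9 kN·m ≈ 8.777778 kN·m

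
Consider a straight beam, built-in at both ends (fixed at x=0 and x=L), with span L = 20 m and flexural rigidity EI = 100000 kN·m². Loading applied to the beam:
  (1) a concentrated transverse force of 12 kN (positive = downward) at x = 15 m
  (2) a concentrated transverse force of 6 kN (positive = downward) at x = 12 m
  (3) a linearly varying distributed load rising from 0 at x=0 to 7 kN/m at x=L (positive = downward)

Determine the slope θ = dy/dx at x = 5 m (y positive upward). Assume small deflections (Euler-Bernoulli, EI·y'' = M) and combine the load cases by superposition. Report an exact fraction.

θ(5) = -44367/16000000 rad

Load 1 — point force P=12 kN at a=15 m (b=L-a=5):
  θ_1 = -Pb²x(2aL-(3a+b)x)/(2L³EI)  [x≤a] = -12·5²·5·(2·15·20-(3·15+5)·5)/(2·20³·100000) = -21/64000 rad
Load 2 — point force P=6 kN at a=12 m (b=L-a=8):
  θ_2 = -Pb²x(2aL-(3a+b)x)/(2L³EI)  [x≤a] = -6·8²·5·(2·12·20-(3·12+8)·5)/(2·20³·100000) = -39/125000 rad
Load 3 — triangular load w₀=7 kN/m (0→w₀ over full span):
  θ_3 = -w₀(2x(L-x)(L-2x)(x+2L)+x²(L-x)²)/(120LEI) = -7·(2·5·(20-5)·(20-2·5)·(5+2·20)+5²·(20-5)²)/(120·20·100000) = -273/128000 rad
Superposition: θ = Σ θ_i = -44367/16000000 rad ≈ -0.002773 rad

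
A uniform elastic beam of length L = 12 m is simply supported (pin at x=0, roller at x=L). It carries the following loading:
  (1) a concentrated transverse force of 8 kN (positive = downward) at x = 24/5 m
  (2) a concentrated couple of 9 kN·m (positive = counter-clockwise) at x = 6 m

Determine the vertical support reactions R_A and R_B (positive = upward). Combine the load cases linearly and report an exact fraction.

R_A = 111/20 kN, R_B = 49/20 kN

Load 1 — point force P=8 kN at a=24/5 m (b=L-a=36/5):
  R_A = Pb/L = 8·(36/5)/12 = 24/5 kN
  R_B = Pa/L = 8·(24/5)/12 = 16/5 kN
Load 2 — applied couple M₀=9 kN·m at a=6 m (b=L-a=6):
  R_A = M₀/L = 9/12 = 3/4 kN
  R_B = -M₀/L = -9/12 = -3/4 kN
Superposition: R_A = 111/20 kN, R_B = 49/20 kN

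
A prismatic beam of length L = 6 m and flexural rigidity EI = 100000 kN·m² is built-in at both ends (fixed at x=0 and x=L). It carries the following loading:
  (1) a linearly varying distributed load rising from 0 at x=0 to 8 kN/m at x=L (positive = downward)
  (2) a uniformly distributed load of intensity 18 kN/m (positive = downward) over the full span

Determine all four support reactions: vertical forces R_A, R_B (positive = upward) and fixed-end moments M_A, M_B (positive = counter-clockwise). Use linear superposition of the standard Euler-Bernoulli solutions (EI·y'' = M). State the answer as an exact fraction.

R_A = 306/5 kN, M_A = 318/5 kN·m, R_B = 354/5 kN, M_B = -342/5 kN·m

Load 1 — triangular load w₀=8 kN/m (0→w₀ over full span):
  R_A = 3w₀L/20 = 3·8·6/20 = 36/5 kN
  M_A = w₀L²/30 = 8·6²/30 = 48/5 kN·m
  R_B = 7w₀L/20 = 7·8·6/20 = 84/5 kN
  M_B = -w₀L²/20 = -8·6²/20 = -72/5 kN·m
Load 2 — uniform load w=18 kN/m over full span:
  R_A = wL/2 = 18·6/2 = 54 kN
  M_A = wL²/12 = 18·6²/12 = 54 kN·m
  R_B = wL/2 = 18·6/2 = 54 kN
  M_B = -wL²/12 = -18·6²/12 = -54 kN·m
Superposition: R_A = 306/5 kN, M_A = 318/5 kN·m, R_B = 354/5 kN, M_B = -342/5 kN·m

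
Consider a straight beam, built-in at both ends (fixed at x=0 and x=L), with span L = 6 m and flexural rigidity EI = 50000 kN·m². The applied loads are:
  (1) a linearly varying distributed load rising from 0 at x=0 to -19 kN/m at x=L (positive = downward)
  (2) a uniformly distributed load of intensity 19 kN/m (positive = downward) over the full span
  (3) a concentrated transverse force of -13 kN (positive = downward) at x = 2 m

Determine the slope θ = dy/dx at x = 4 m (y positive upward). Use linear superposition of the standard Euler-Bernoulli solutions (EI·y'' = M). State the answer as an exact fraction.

Load 1 — triangular load w₀=-19 kN/m (0→w₀ over full span):
  θ_1 = -w₀(2x(L-x)(L-2x)(x+2L)+x²(L-x)²)/(120LEI) = -(-19)·(2·4·(6-4)·(6-2·4)·(4+2·6)+4²·(6-4)²)/(120·6·50000) = -133/562500 rad
Load 2 — uniform load w=19 kN/m over full span:
  θ_2 = -wx(L-x)(L-2x)/(12EI) = -19·4·(6-4)·(6-2·4)/(12·50000) = 19/37500 rad
Load 3 — point force P=-13 kN at a=2 m (b=L-a=4):
  θ_3 = Pa²(L-x)(2bL-(3b+a)(L-x))/(2L³EI)  [x>a] = (-13)·2²·(6-4)·(2·4·6-(3·4+2)·(6-4))/(2·6³·50000) = -13/135000 rad
Superposition: θ = Σ θ_i = 587/3375000 rad ≈ 0.000174 rad

θ(4) = 587/3375000 rad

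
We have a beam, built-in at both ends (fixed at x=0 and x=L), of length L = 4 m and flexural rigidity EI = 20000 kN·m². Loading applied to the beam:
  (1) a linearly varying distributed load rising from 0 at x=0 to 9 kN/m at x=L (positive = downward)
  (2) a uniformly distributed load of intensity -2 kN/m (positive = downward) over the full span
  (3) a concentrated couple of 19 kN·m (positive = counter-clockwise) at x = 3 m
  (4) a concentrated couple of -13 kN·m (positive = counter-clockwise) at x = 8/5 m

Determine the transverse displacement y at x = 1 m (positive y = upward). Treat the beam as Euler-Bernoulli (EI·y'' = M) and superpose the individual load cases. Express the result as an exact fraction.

y(1) = -911/6400000 m

Load 1 — triangular load w₀=9 kN/m (0→w₀ over full span):
  y_1 = -w₀x²(L-x)²(x+2L)/(120LEI) = -9·1²·(4-1)²·(1+2·4)/(120·4·20000) = -243/3200000 m
Load 2 — uniform load w=-2 kN/m over full span:
  y_2 = -wx²(L-x)²/(24EI) = -(-2)·1²·(4-1)²/(24·20000) = 3/80000 m
Load 3 — applied couple M₀=19 kN·m at a=3 m (b=L-a=1):
  y_3 = (R_Ax³/6 - M_Ax²/2)/EI  [x≤a] with R_A=171/32, M_A=95/16 = ((171/32)·1³/6 - (95/16)·1²/2)/20000 = -133/1280000 m
Load 4 — applied couple M₀=-13 kN·m at a=8/5 m (b=L-a=12/5):
  y_4 = (R_Ax³/6 - M_Ax²/2)/EI  [x≤a] with R_A=-117/25, M_A=-39/25 = ((-117/25)·1³/6 - (-39/25)·1²/2)/20000 = 0 m
Superposition: y = Σ y_i = -911/6400000 m ≈ -0.000142 m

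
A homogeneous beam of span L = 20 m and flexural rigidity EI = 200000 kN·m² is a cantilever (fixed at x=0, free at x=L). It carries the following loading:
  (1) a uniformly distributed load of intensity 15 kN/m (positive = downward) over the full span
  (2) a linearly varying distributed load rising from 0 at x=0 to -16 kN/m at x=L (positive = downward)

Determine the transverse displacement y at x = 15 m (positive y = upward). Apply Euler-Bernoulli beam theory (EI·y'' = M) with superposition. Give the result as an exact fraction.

Load 1 — uniform load w=15 kN/m over full span:
  y_1 = -wx²(x²-4Lx+6L²)/(24EI) = -15·15²·(15²-4·20·15+6·20²)/(24·200000) = -513/512 m
Load 2 — triangular load w₀=-16 kN/m (0→w₀ over full span):
  y_2 = (w₀Lx³/12-w₀L²x²/6-w₀x⁵/(120L))/EI = ((-16)·20·15³/12-(-16)·20²·15²/6-(-16)·15⁵/(120·20))/200000 = 2481/3200 m
Superposition: y = Σ y_i = -2901/12800 m ≈ -0.226641 m

y(15) = -2901/12800 m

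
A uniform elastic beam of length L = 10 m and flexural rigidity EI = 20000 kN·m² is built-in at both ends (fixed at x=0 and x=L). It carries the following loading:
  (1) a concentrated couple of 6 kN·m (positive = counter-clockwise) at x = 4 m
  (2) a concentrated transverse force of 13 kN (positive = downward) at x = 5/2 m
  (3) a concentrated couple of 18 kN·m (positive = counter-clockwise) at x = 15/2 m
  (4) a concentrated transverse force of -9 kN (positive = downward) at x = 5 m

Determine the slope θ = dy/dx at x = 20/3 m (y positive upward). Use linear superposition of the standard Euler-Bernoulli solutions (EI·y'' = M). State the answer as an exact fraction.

Load 1 — applied couple M₀=6 kN·m at a=4 m (b=L-a=6):
  θ_1 = (R_Ax²/2 - M_Ax - M₀(x-a))/EI  [x>a] with R_A=108/125, M_A=18/25 = ((108/125)·(20/3)²/2 - (18/25)·(20/3) - 6·((20/3)-4))/20000 = -1/12500 rad
Load 2 — point force P=13 kN at a=5/2 m (b=L-a=15/2):
  θ_2 = Pa²(L-x)(2bL-(3b+a)(L-x))/(2L³EI)  [x>a] = 13·(5/2)²·(10-(20/3))·(2·(15/2)·10-(3·(15/2)+(5/2))·(10-(20/3)))/(2·10³·20000) = 13/28800 rad
Load 3 — applied couple M₀=18 kN·m at a=15/2 m (b=L-a=5/2):
  θ_3 = (R_Ax²/2 - M_Ax)/EI  [x≤a] with R_A=81/40, M_A=45/8 = ((81/40)·(20/3)²/2 - (45/8)·(20/3))/20000 = 3/8000 rad
Load 4 — point force P=-9 kN at a=5 m (b=L-a=5):
  θ_4 = Pa²(L-x)(2bL-(3b+a)(L-x))/(2L³EI)  [x>a] = (-9)·5²·(10-(20/3))·(2·5·10-(3·5+5)·(10-(20/3)))/(2·10³·20000) = -1/1600 rad
Superposition: θ = Σ θ_i = 437/3600000 rad ≈ 0.000121 rad

θ(20/3) = 437/3600000 rad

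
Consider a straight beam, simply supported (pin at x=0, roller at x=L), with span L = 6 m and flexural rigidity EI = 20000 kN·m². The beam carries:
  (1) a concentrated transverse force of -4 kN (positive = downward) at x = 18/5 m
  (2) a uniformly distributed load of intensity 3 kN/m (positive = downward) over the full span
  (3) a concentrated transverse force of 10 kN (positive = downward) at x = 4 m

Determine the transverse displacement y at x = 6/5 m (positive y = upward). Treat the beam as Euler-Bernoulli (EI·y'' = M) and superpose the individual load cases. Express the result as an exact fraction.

Load 1 — point force P=-4 kN at a=18/5 m (b=L-a=12/5):
  y_1 = -Pbx(L²-b²-x²)/(6LEI)  [x≤a] = -(-4)·(12/5)·(6/5)·(6²-(12/5)²-(6/5)²)/(6·6·20000) = 36/78125 m
Load 2 — uniform load w=3 kN/m over full span:
  y_2 = -wx(L³-2Lx²+x³)/(24EI) = -3·(6/5)·(6³-2·6·(6/5)²+(6/5)³)/(24·20000) = -2349/1562500 m
Load 3 — point force P=10 kN at a=4 m (b=L-a=2):
  y_3 = -Pbx(L²-b²-x²)/(6LEI)  [x≤a] = -10·2·(6/5)·(6²-2²-(6/5)²)/(6·6·20000) = -191/187500 m
Superposition: y = Σ y_i = -4831/2343750 m ≈ -0.002061 m

y(6/5) = -4831/2343750 m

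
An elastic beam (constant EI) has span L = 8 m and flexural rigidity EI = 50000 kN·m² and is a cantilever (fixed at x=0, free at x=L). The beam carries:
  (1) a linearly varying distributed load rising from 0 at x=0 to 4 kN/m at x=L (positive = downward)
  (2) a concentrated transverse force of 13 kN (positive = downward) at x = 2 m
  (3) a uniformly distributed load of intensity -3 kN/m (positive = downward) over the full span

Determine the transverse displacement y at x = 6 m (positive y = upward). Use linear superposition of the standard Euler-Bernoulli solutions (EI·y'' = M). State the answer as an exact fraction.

y(6) = -197/93750 m

Load 1 — triangular load w₀=4 kN/m (0→w₀ over full span):
  y_1 = (w₀Lx³/12-w₀L²x²/6-w₀x⁵/(120L))/EI = (4·8·6³/12-4·8²·6²/6-4·6⁵/(120·8))/50000 = -2481/125000 m
Load 2 — point force P=13 kN at a=2 m (b=L-a=6):
  y_2 = -Pa²(3x-a)/(6EI)  [x>a] = -13·2²·(3·6-2)/(6·50000) = -26/9375 m
Load 3 — uniform load w=-3 kN/m over full span:
  y_3 = -wx²(x²-4Lx+6L²)/(24EI) = -(-3)·6²·(6²-4·8·6+6·8²)/(24·50000) = 513/25000 m
Superposition: y = Σ y_i = -197/93750 m ≈ -0.002101 m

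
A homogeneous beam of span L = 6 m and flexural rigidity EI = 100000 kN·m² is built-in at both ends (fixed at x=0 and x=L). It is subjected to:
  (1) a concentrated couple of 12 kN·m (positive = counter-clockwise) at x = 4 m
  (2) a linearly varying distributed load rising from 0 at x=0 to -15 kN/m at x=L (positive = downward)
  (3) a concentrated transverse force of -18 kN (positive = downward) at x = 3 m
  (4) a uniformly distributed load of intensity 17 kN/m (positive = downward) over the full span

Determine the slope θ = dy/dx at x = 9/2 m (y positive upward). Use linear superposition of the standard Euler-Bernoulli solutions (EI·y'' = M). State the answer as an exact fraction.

θ(9/2) = 2199/25600000 rad

Load 1 — applied couple M₀=12 kN·m at a=4 m (b=L-a=2):
  θ_1 = (R_Ax²/2 - M_Ax - M₀(x-a))/EI  [x>a] with R_A=8/3, M_A=4 = ((8/3)·(9/2)²/2 - 4·(9/2) - 12·((9/2)-4))/100000 = 3/100000 rad
Load 2 — triangular load w₀=-15 kN/m (0→w₀ over full span):
  θ_2 = -w₀(2x(L-x)(L-2x)(x+2L)+x²(L-x)²)/(120LEI) = -(-15)·(2·(9/2)·(6-(9/2))·(6-2·(9/2))·((9/2)+2·6)+(9/2)²·(6-(9/2))²)/(120·6·100000) = -3321/25600000 rad
Load 3 — point force P=-18 kN at a=3 m (b=L-a=3):
  θ_3 = Pa²(L-x)(2bL-(3b+a)(L-x))/(2L³EI)  [x>a] = (-18)·3²·(6-(9/2))·(2·3·6-(3·3+3)·(6-(9/2)))/(2·6³·100000) = -81/800000 rad
Load 4 — uniform load w=17 kN/m over full span:
  θ_4 = -wx(L-x)(L-2x)/(12EI) = -17·(9/2)·(6-(9/2))·(6-2·(9/2))/(12·100000) = 459/1600000 rad
Superposition: θ = Σ θ_i = 2199/25600000 rad ≈ 0.000086 rad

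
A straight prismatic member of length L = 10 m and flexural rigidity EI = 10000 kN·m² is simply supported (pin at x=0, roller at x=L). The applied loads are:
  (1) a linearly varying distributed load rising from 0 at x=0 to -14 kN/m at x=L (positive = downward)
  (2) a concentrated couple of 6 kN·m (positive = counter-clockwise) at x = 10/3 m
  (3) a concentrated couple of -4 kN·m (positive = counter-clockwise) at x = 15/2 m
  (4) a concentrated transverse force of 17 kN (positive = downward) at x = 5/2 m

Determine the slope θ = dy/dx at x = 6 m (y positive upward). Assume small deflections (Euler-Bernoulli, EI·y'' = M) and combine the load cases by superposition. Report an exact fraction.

θ(6) = -62527/14400000 rad

Load 1 — triangular load w₀=-14 kN/m (0→w₀ over full span):
  θ_1 = -w₀(7L⁴-30L²x²+15x⁴)/(360LEI) = -(-14)·(7·10⁴-30·10²·6²+15·6⁴)/(360·10·10000) = -203/28125 rad
Load 2 — applied couple M₀=6 kN·m at a=10/3 m (b=L-a=20/3):
  θ_2 = (M₀x²/(2L)-M₀(x-a)+C₁)/EI  [x>a] with C₁=M₀(3b²-L²)/(6L)=10/3 = (6·6²/(2·10)-6·(6-(10/3))+(10/3))/10000 = -7/37500 rad
Load 3 — applied couple M₀=-4 kN·m at a=15/2 m (b=L-a=5/2):
  θ_3 = (M₀x²/(2L)+C₁)/EI  [x≤a] with C₁=M₀(3b²-L²)/(6L)=65/12 = ((-4)·6²/(2·10)+(65/12))/10000 = -107/600000 rad
Load 4 — point force P=17 kN at a=5/2 m (b=L-a=15/2):
  θ_4 = -Pa(2L²-6Lx+3x²+a²)/(6LEI)  [x>a] = -17·(5/2)·(2·10²-6·10·6+3·6²+(5/2)²)/(6·10·10000) = 1037/320000 rad
Superposition: θ = Σ θ_i = -62527/14400000 rad ≈ -0.004342 rad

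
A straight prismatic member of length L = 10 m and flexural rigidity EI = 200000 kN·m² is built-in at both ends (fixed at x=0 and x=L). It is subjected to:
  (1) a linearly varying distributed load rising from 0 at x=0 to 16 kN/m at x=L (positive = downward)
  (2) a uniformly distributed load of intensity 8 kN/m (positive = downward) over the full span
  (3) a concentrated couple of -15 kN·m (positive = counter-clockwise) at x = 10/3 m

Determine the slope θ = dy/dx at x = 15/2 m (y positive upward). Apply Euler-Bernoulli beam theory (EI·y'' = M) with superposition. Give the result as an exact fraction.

Load 1 — triangular load w₀=16 kN/m (0→w₀ over full span):
  θ_1 = -w₀(2x(L-x)(L-2x)(x+2L)+x²(L-x)²)/(120LEI) = -16·(2·(15/2)·(10-(15/2))·(10-2·(15/2))·((15/2)+2·10)+(15/2)²·(10-(15/2))²)/(120·10·200000) = 41/128000 rad
Load 2 — uniform load w=8 kN/m over full span:
  θ_2 = -wx(L-x)(L-2x)/(12EI) = -8·(15/2)·(10-(15/2))·(10-2·(15/2))/(12·200000) = 1/3200 rad
Load 3 — applied couple M₀=-15 kN·m at a=10/3 m (b=L-a=20/3):
  θ_3 = (R_Ax²/2 - M_Ax - M₀(x-a))/EI  [x>a] with R_A=-2, M_A=0 = ((-2)·(15/2)²/2 - 0·(15/2) - (-15)·((15/2)-(10/3)))/200000 = 1/32000 rad
Superposition: θ = Σ θ_i = 17/25600 rad ≈ 0.000664 rad

θ(15/2) = 17/25600 rad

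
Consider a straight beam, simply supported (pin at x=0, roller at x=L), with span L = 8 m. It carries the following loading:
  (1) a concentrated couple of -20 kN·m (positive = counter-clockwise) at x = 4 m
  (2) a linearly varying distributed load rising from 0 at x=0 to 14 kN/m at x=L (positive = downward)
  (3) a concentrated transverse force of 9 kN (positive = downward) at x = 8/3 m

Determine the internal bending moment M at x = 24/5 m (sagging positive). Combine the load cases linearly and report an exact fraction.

M(24/5) = 9368/125 kN·m

Load 1 — applied couple M₀=-20 kN·m at a=4 m (b=L-a=4):
  M_1 = M₀x/L - M₀  [x>a] = (-20)·(24/5)/8 - (-20) = 8 kN·m
Load 2 — triangular load w₀=14 kN/m (0→w₀ over full span):
  M_2 = w₀Lx/6 - w₀x³/(6L) = 14·8·(24/5)/6 - 14·(24/5)³/(6·8) = 7168/125 kN·m
Load 3 — point force P=9 kN at a=8/3 m (b=L-a=16/3):
  M_3 = Pa(L-x)/L  [x>a] = 9·(8/3)·(8-(24/5))/8 = 48/5 kN·m
Superposition: M = Σ M_i = 9368/125 kN·m ≈ 74.944000 kN·m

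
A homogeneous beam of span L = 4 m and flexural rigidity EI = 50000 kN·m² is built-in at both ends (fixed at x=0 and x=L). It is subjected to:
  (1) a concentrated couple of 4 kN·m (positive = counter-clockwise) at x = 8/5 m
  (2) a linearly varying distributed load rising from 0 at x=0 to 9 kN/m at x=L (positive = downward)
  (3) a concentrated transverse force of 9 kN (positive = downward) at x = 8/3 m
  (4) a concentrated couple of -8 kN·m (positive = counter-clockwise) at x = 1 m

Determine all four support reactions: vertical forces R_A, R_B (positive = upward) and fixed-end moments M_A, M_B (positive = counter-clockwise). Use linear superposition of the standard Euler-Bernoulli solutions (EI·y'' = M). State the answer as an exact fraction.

Load 1 — applied couple M₀=4 kN·m at a=8/5 m (b=L-a=12/5):
  R_A = 6M₀ab/L³ = 6·4·(8/5)·(12/5)/4³ = 36/25 kN
  M_A = M₀b(2a-b)/L² = 4·(12/5)·(2·(8/5)-(12/5))/4² = 12/25 kN·m
  R_B = -6M₀ab/L³ = -6·4·(8/5)·(12/5)/4³ = -36/25 kN
  M_B = M₀a(2b-a)/L² = 4·(8/5)·(2·(12/5)-(8/5))/4² = 32/25 kN·m
Load 2 — triangular load w₀=9 kN/m (0→w₀ over full span):
  R_A = 3w₀L/20 = 3·9·4/20 = 27/5 kN
  M_A = w₀L²/30 = 9·4²/30 = 24/5 kN·m
  R_B = 7w₀L/20 = 7·9·4/20 = 63/5 kN
  M_B = -w₀L²/20 = -9·4²/20 = -36/5 kN·m
Load 3 — point force P=9 kN at a=8/3 m (b=L-a=4/3):
  R_A = Pb²(3a+b)/L³ = 9·(4/3)²·(3·(8/3)+(4/3))/4³ = 7/3 kN
  M_A = Pab²/L² = 9·(8/3)·(4/3)²/4² = 8/3 kN·m
  R_B = Pa²(a+3b)/L³ = 9·(8/3)²·((8/3)+3·(4/3))/4³ = 20/3 kN
  M_B = -Pa²b/L² = -9·(8/3)²·(4/3)/4² = -16/3 kN·m
Load 4 — applied couple M₀=-8 kN·m at a=1 m (b=L-a=3):
  R_A = 6M₀ab/L³ = 6·(-8)·1·3/4³ = -9/4 kN
  M_A = M₀b(2a-b)/L² = (-8)·3·(2·1-3)/4² = 3/2 kN·m
  R_B = -6M₀ab/L³ = -6·(-8)·1·3/4³ = 9/4 kN
  M_B = M₀a(2b-a)/L² = (-8)·1·(2·3-1)/4² = -5/2 kN·m
Superposition: R_A = 2077/300 kN, M_A = 1417/150 kN·m, R_B = 6023/300 kN, M_B = -2063/150 kN·m

R_A = 2077/300 kN, M_A = 1417/150 kN·m, R_B = 6023/300 kN, M_B = -2063/150 kN·m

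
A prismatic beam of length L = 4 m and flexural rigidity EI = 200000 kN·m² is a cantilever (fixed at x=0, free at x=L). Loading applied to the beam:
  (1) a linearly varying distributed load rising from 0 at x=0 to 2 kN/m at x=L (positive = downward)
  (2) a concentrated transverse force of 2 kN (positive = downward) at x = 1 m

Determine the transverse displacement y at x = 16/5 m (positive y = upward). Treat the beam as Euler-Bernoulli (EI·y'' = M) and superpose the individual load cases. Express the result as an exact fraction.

y(16/5) = -578637/3125000000 m

Load 1 — triangular load w₀=2 kN/m (0→w₀ over full span):
  y_1 = (w₀Lx³/12-w₀L²x²/6-w₀x⁵/(120L))/EI = (2·4·(16/5)³/12-2·4²·(16/5)²/6-2·(16/5)⁵/(120·4))/200000 = -25024/146484375 m
Load 2 — point force P=2 kN at a=1 m (b=L-a=3):
  y_2 = -Pa²(3x-a)/(6EI)  [x>a] = -2·1²·(3·(16/5)-1)/(6·200000) = -43/3000000 m
Superposition: y = Σ y_i = -578637/3125000000 m ≈ -0.000185 m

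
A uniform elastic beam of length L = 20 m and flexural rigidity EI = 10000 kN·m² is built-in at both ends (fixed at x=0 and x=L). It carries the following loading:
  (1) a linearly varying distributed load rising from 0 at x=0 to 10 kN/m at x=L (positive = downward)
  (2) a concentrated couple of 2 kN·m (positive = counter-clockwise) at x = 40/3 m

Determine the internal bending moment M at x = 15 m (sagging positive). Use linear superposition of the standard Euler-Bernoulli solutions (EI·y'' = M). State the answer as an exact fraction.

M(15) = 139/4 kN·m

Load 1 — triangular load w₀=10 kN/m (0→w₀ over full span):
  M_1 = 3w₀Lx/20 - w₀L²/30 - w₀x³/(6L) = 3·10·20·15/20 - 10·20²/30 - 10·15³/(6·20) = 425/12 kN·m
Load 2 — applied couple M₀=2 kN·m at a=40/3 m (b=L-a=20/3):
  M_2 = R_Ax - M_A - M₀  [x>a] with R_A=2/15, M_A=2/3 = (2/15)·15 - (2/3) - 2 = -2/3 kN·m
Superposition: M = Σ M_i = 139/4 kN·m ≈ 34.750000 kN·m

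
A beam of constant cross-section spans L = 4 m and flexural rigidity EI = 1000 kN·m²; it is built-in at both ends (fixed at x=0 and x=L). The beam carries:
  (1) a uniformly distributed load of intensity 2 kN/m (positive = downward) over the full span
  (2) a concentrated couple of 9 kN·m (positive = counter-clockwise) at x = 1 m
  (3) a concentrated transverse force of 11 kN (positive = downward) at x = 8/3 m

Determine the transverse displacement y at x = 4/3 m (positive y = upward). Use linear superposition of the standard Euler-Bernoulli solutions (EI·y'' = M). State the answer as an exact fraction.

Load 1 — uniform load w=2 kN/m over full span:
  y_1 = -wx²(L-x)²/(24EI) = -2·(4/3)²·(4-(4/3))²/(24·1000) = -32/30375 m
Load 2 — applied couple M₀=9 kN·m at a=1 m (b=L-a=3):
  y_2 = (R_Ax³/6 - M_Ax²/2 - M₀(x-a)²/2)/EI  [x>a] with R_A=81/32, M_A=-27/16 = ((81/32)·(4/3)³/6 - (-27/16)·(4/3)²/2 - 9·((4/3)-1)²/2)/1000 = 1/500 m
Load 3 — point force P=11 kN at a=8/3 m (b=L-a=4/3):
  y_3 = -Pb²x²(3aL-(3a+b)x)/(6L³EI)  [x≤a] = -11·(4/3)²·(4/3)²·(3·(8/3)·4-(3·(8/3)+(4/3))·(4/3))/(6·4³·1000) = -484/273375 m
Superposition: y = Σ y_i = -901/1093500 m ≈ -0.000824 m

y(4/3) = -901/1093500 m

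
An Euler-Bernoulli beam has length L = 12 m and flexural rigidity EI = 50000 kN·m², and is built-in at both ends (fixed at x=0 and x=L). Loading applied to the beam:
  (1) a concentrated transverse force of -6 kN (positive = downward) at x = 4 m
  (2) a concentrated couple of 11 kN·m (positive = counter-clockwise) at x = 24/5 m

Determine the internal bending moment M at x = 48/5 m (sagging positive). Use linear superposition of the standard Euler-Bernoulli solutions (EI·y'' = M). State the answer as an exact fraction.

Load 1 — point force P=-6 kN at a=4 m (b=L-a=8):
  M_1 = Pa²(a+3b)(L-x)/L³ - Pa²b/L²  [x>a] = (-6)·4²·(4+3·8)·(12-(48/5))/12³ - (-6)·4²·8/12² = 8/5 kN·m
Load 2 — applied couple M₀=11 kN·m at a=24/5 m (b=L-a=36/5):
  M_2 = R_Ax - M_A - M₀  [x>a] with R_A=33/25, M_A=33/25 = (33/25)·(48/5) - (33/25) - 11 = 44/125 kN·m
Superposition: M = Σ M_i = 244/125 kN·m ≈ 1.952000 kN·m

M(48/5) = 244/125 kN·m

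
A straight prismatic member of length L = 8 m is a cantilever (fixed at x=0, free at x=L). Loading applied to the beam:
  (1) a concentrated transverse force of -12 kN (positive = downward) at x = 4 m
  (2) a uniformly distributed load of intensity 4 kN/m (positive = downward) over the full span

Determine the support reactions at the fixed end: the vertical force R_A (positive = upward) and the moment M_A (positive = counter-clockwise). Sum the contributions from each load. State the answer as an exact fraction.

Load 1 — point force P=-12 kN at a=4 m (b=L-a=4):
  R_A = P = (-12) = -12 kN
  M_A = Pa = (-12)·4 = -48 kN·m
Load 2 — uniform load w=4 kN/m over full span:
  R_A = wL = 4·8 = 32 kN
  M_A = wL²/2 = 4·8²/2 = 128 kN·m
Superposition: R_A = 20 kN, M_A = 80 kN·m

R_A = 20 kN, M_A = 80 kN·m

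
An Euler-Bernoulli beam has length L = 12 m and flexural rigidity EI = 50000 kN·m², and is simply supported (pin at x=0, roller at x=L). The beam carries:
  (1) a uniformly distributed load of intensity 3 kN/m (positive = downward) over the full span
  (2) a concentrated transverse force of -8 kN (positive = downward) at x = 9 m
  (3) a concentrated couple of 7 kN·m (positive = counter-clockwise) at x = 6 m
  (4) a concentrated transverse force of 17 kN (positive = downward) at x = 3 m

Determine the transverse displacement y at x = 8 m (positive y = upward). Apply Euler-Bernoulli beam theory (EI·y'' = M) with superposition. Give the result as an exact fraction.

Load 1 — uniform load w=3 kN/m over full span:
  y_1 = -wx(L³-2Lx²+x³)/(24EI) = -3·8·(12³-2·12·8²+8³)/(24·50000) = -44/3125 m
Load 2 — point force P=-8 kN at a=9 m (b=L-a=3):
  y_2 = -Pbx(L²-b²-x²)/(6LEI)  [x≤a] = -(-8)·3·8·(12²-3²-8²)/(6·12·50000) = 71/18750 m
Load 3 — applied couple M₀=7 kN·m at a=6 m (b=L-a=6):
  y_3 = (M₀x³/(6L)-M₀(x-a)²/2+C₁x)/EI  [x>a] with C₁=M₀(3b²-L²)/(6L)=-7/2 = (7·8³/(6·12)-7·(8-6)²/2+(-7/2)·8)/50000 = 7/45000 m
Load 4 — point force P=17 kN at a=3 m (b=L-a=9):
  y_4 = -Pa(L-x)(2Lx-a²-x²)/(6LEI)  [x>a] = -17·3·(12-8)·(2·12·8-3²-8²)/(6·12·50000) = -2023/300000 m
Superposition: y = Σ y_i = -15193/900000 m ≈ -0.016881 m

y(8) = -15193/900000 m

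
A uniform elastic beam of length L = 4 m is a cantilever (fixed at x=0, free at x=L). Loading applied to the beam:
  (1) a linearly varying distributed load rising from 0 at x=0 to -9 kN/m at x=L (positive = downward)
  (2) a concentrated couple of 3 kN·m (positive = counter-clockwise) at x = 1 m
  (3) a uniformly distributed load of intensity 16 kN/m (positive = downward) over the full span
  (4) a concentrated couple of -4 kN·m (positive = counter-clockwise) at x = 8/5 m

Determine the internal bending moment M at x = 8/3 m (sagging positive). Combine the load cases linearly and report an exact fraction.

M(8/3) = -64/9 kN·m

Load 1 — triangular load w₀=-9 kN/m (0→w₀ over full span):
  M_1 = w₀Lx/2 - w₀L²/3 - w₀x³/(6L) = (-9)·4·(8/3)/2 - (-9)·4²/3 - (-9)·(8/3)³/(6·4) = 64/9 kN·m
Load 2 — applied couple M₀=3 kN·m at a=1 m (b=L-a=3):
  M_2 = 0  [x>a] = 0 kN·m
Load 3 — uniform load w=16 kN/m over full span:
  M_3 = -w(L-x)²/2 = -16·(4-(8/3))²/2 = -128/9 kN·m
Load 4 — applied couple M₀=-4 kN·m at a=8/5 m (b=L-a=12/5):
  M_4 = 0  [x>a] = 0 kN·m
Superposition: M = Σ M_i = -64/9 kN·m ≈ -7.111111 kN·m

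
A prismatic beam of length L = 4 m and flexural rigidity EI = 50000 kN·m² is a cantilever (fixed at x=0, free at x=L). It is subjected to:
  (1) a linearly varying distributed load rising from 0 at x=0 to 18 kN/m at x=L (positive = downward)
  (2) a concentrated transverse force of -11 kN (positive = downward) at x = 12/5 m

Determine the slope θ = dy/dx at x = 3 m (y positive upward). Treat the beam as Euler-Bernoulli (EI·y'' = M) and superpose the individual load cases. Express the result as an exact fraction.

θ(3) = -43803/20000000 rad

Load 1 — triangular load w₀=18 kN/m (0→w₀ over full span):
  θ_1 = (w₀Lx²/4-w₀L²x/3-w₀x⁴/(24L))/EI = (18·4·3²/4-18·4²·3/3-18·3⁴/(24·4))/50000 = -2259/800000 rad
Load 2 — point force P=-11 kN at a=12/5 m (b=L-a=8/5):
  θ_2 = -Pa²/(2EI)  [x>a] = -(-11)·(12/5)²/(2·50000) = 99/156250 rad
Superposition: θ = Σ θ_i = -43803/20000000 rad ≈ -0.002190 rad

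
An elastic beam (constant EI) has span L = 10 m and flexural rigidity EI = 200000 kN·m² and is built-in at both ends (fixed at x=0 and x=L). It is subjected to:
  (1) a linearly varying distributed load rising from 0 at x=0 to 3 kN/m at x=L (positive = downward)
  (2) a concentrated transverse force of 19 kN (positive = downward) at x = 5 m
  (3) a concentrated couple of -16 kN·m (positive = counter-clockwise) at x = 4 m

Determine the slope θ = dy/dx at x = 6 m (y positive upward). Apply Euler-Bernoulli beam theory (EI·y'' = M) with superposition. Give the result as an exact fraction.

θ(6) = 3231/25000000 rad

Load 1 — triangular load w₀=3 kN/m (0→w₀ over full span):
  θ_1 = -w₀(2x(L-x)(L-2x)(x+2L)+x²(L-x)²)/(120LEI) = -3·(2·6·(10-6)·(10-2·6)·(6+2·10)+6²·(10-6)²)/(120·10·200000) = 3/125000 rad
Load 2 — point force P=19 kN at a=5 m (b=L-a=5):
  θ_2 = Pa²(L-x)(2bL-(3b+a)(L-x))/(2L³EI)  [x>a] = 19·5²·(10-6)·(2·5·10-(3·5+5)·(10-6))/(2·10³·200000) = 19/200000 rad
Load 3 — applied couple M₀=-16 kN·m at a=4 m (b=L-a=6):
  θ_3 = (R_Ax²/2 - M_Ax - M₀(x-a))/EI  [x>a] with R_A=-288/125, M_A=-48/25 = ((-288/125)·6²/2 - (-48/25)·6 - (-16)·(6-4))/200000 = 4/390625 rad
Superposition: θ = Σ θ_i = 3231/25000000 rad ≈ 0.000129 rad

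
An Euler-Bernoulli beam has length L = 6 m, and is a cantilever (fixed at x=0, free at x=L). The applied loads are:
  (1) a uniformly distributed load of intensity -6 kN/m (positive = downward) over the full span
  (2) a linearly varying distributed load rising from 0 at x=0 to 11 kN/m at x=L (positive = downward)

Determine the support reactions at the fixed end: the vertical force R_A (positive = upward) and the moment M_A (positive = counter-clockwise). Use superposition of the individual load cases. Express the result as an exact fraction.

R_A = -3 kN, M_A = 24 kN·m

Load 1 — uniform load w=-6 kN/m over full span:
  R_A = wL = (-6)·6 = -36 kN
  M_A = wL²/2 = (-6)·6²/2 = -108 kN·m
Load 2 — triangular load w₀=11 kN/m (0→w₀ over full span):
  R_A = w₀L/2 = 11·6/2 = 33 kN
  M_A = w₀L²/3 = 11·6²/3 = 132 kN·m
Superposition: R_A = -3 kN, M_A = 24 kN·m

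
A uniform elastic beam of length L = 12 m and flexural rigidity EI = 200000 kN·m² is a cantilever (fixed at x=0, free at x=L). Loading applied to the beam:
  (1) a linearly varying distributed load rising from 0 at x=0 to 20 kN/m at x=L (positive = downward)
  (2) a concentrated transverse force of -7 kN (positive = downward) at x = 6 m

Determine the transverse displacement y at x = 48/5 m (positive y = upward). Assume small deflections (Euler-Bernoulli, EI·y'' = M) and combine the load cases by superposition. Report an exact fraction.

y(48/5) = -20872611/156250000 m

Load 1 — triangular load w₀=20 kN/m (0→w₀ over full span):
  y_1 = (w₀Lx³/12-w₀L²x²/6-w₀x⁵/(120L))/EI = (20·12·(48/5)³/12-20·12²·(48/5)²/6-20·(48/5)⁵/(120·12))/200000 = -1351296/9765625 m
Load 2 — point force P=-7 kN at a=6 m (b=L-a=6):
  y_2 = -Pa²(3x-a)/(6EI)  [x>a] = -(-7)·6²·(3·(48/5)-6)/(6·200000) = 1197/250000 m
Superposition: y = Σ y_i = -20872611/156250000 m ≈ -0.133585 m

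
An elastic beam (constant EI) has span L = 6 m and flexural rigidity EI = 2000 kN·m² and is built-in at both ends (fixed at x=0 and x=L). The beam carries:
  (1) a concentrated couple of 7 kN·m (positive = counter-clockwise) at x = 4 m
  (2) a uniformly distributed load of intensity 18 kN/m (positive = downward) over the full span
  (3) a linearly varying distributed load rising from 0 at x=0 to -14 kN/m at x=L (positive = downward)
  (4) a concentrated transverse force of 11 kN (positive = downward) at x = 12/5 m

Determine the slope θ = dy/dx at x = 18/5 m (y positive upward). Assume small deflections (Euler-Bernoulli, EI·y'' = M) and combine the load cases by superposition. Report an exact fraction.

θ(18/5) = 25701/3125000 rad

Load 1 — applied couple M₀=7 kN·m at a=4 m (b=L-a=2):
  θ_1 = (R_Ax²/2 - M_Ax)/EI  [x≤a] with R_A=14/9, M_A=7/3 = ((14/9)·(18/5)²/2 - (7/3)·(18/5))/2000 = 21/25000 rad
Load 2 — uniform load w=18 kN/m over full span:
  θ_2 = -wx(L-x)(L-2x)/(12EI) = -18·(18/5)·(6-(18/5))·(6-2·(18/5))/(12·2000) = 243/31250 rad
Load 3 — triangular load w₀=-14 kN/m (0→w₀ over full span):
  θ_3 = -w₀(2x(L-x)(L-2x)(x+2L)+x²(L-x)²)/(120LEI) = -(-14)·(2·(18/5)·(6-(18/5))·(6-2·(18/5))·((18/5)+2·6)+(18/5)²·(6-(18/5))²)/(120·6·2000) = -189/78125 rad
Load 4 — point force P=11 kN at a=12/5 m (b=L-a=18/5):
  θ_4 = Pa²(L-x)(2bL-(3b+a)(L-x))/(2L³EI)  [x>a] = 11·(12/5)²·(6-(18/5))·(2·(18/5)·6-(3·(18/5)+(12/5))·(6-(18/5)))/(2·6³·2000) = 792/390625 rad
Superposition: θ = Σ θ_i = 25701/3125000 rad ≈ 0.008224 rad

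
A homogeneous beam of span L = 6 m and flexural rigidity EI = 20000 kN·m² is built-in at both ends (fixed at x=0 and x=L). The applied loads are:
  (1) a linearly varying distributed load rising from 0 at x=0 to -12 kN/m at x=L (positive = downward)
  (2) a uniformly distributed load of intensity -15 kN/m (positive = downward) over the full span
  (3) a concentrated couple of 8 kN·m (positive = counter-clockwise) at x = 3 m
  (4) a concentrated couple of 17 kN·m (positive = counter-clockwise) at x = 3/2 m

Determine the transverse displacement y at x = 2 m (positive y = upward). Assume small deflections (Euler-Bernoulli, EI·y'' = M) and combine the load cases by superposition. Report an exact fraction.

Load 1 — triangular load w₀=-12 kN/m (0→w₀ over full span):
  y_1 = -w₀x²(L-x)²(x+2L)/(120LEI) = -(-12)·2²·(6-2)²·(2+2·6)/(120·6·20000) = 7/9375 m
Load 2 — uniform load w=-15 kN/m over full span:
  y_2 = -wx²(L-x)²/(24EI) = -(-15)·2²·(6-2)²/(24·20000) = 1/500 m
Load 3 — applied couple M₀=8 kN·m at a=3 m (b=L-a=3):
  y_3 = (R_Ax³/6 - M_Ax²/2)/EI  [x≤a] with R_A=2, M_A=2 = (2·2³/6 - 2·2²/2)/20000 = -1/15000 m
Load 4 — applied couple M₀=17 kN·m at a=3/2 m (b=L-a=9/2):
  y_4 = (R_Ax³/6 - M_Ax²/2 - M₀(x-a)²/2)/EI  [x>a] with R_A=51/16, M_A=-51/16 = ((51/16)·2³/6 - (-51/16)·2²/2 - 17·(2-(3/2))²/2)/20000 = 17/40000 m
Superposition: y = Σ y_i = 621/200000 m ≈ 0.003105 m

y(2) = 621/200000 m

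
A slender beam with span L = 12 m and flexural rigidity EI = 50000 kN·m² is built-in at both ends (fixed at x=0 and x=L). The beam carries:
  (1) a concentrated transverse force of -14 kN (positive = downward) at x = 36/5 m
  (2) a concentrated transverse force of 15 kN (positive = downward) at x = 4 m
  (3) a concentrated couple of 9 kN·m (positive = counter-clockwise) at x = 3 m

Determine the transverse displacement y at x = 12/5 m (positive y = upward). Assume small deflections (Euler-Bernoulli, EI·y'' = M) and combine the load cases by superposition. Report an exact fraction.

y(12/5) = -290671/1562500000 m

Load 1 — point force P=-14 kN at a=36/5 m (b=L-a=24/5):
  y_1 = -Pb²x²(3aL-(3a+b)x)/(6L³EI)  [x≤a] = -(-14)·(24/5)²·(12/5)²·(3·(36/5)·12-(3·(36/5)+(24/5))·(12/5))/(6·12³·50000) = 34272/48828125 m
Load 2 — point force P=15 kN at a=4 m (b=L-a=8):
  y_2 = -Pb²x²(3aL-(3a+b)x)/(6L³EI)  [x≤a] = -15·8²·(12/5)²·(3·4·12-(3·4+8)·(12/5))/(6·12³·50000) = -16/15625 m
Load 3 — applied couple M₀=9 kN·m at a=3 m (b=L-a=9):
  y_3 = (R_Ax³/6 - M_Ax²/2)/EI  [x≤a] with R_A=27/32, M_A=-27/16 = ((27/32)·(12/5)³/6 - (-27/16)·(12/5)²/2)/50000 = 1701/12500000 m
Superposition: y = Σ y_i = -290671/1562500000 m ≈ -0.000186 m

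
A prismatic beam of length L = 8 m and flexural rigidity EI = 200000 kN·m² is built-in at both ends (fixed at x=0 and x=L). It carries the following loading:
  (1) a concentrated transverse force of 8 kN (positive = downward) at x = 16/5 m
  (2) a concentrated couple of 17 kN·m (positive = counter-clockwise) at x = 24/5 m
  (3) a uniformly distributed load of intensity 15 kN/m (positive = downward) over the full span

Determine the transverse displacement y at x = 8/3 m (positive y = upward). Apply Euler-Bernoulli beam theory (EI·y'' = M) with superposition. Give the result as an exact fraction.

y(8/3) = -24122/31640625 m

Load 1 — point force P=8 kN at a=16/5 m (b=L-a=24/5):
  y_1 = -Pb²x²(3aL-(3a+b)x)/(6L³EI)  [x≤a] = -8·(24/5)²·(8/3)²·(3·(16/5)·8-(3·(16/5)+(24/5))·(8/3))/(6·8³·200000) = -32/390625 m
Load 2 — applied couple M₀=17 kN·m at a=24/5 m (b=L-a=16/5):
  y_2 = (R_Ax³/6 - M_Ax²/2)/EI  [x≤a] with R_A=153/50, M_A=136/25 = ((153/50)·(8/3)³/6 - (136/25)·(8/3)²/2)/200000 = -34/703125 m
Load 3 — uniform load w=15 kN/m over full span:
  y_3 = -wx²(L-x)²/(24EI) = -15·(8/3)²·(8-(8/3))²/(24·200000) = -32/50625 m
Superposition: y = Σ y_i = -24122/31640625 m ≈ -0.000762 m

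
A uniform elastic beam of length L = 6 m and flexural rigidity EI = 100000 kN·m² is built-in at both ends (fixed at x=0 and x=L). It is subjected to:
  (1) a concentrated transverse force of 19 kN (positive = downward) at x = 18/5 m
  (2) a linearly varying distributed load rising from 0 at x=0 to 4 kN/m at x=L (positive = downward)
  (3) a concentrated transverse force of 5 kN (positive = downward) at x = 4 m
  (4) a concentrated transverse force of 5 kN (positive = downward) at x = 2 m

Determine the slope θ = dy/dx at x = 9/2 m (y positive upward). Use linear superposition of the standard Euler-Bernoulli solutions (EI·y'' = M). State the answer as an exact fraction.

Load 1 — point force P=19 kN at a=18/5 m (b=L-a=12/5):
  θ_1 = Pa²(L-x)(2bL-(3b+a)(L-x))/(2L³EI)  [x>a] = 19·(18/5)²·(6-(9/2))·(2·(12/5)·6-(3·(12/5)+(18/5))·(6-(9/2)))/(2·6³·100000) = 10773/100000000 rad
Load 2 — triangular load w₀=4 kN/m (0→w₀ over full span):
  θ_2 = -w₀(2x(L-x)(L-2x)(x+2L)+x²(L-x)²)/(120LEI) = -4·(2·(9/2)·(6-(9/2))·(6-2·(9/2))·((9/2)+2·6)+(9/2)²·(6-(9/2))²)/(120·6·100000) = 1107/32000000 rad
Load 3 — point force P=5 kN at a=4 m (b=L-a=2):
  θ_3 = Pa²(L-x)(2bL-(3b+a)(L-x))/(2L³EI)  [x>a] = 5·4²·(6-(9/2))·(2·2·6-(3·2+4)·(6-(9/2)))/(2·6³·100000) = 1/40000 rad
Load 4 — point force P=5 kN at a=2 m (b=L-a=4):
  θ_4 = Pa²(L-x)(2bL-(3b+a)(L-x))/(2L³EI)  [x>a] = 5·2²·(6-(9/2))·(2·4·6-(3·4+2)·(6-(9/2)))/(2·6³·100000) = 3/160000 rad
Superposition: θ = Σ θ_i = 148859/800000000 rad ≈ 0.000186 rad

θ(9/2) = 148859/800000000 rad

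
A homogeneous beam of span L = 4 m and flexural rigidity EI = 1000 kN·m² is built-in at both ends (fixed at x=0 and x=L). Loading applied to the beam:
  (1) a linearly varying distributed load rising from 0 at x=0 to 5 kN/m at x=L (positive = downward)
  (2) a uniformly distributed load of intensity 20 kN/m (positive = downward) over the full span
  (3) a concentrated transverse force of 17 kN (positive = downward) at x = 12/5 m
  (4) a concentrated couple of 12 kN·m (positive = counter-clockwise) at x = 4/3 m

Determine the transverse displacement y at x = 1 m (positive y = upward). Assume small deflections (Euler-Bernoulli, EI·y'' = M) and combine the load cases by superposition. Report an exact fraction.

y(1) = -1591/160000 m

Load 1 — triangular load w₀=5 kN/m (0→w₀ over full span):
  y_1 = -w₀x²(L-x)²(x+2L)/(120LEI) = -5·1²·(4-1)²·(1+2·4)/(120·4·1000) = -27/32000 m
Load 2 — uniform load w=20 kN/m over full span:
  y_2 = -wx²(L-x)²/(24EI) = -20·1²·(4-1)²/(24·1000) = -3/400 m
Load 3 — point force P=17 kN at a=12/5 m (b=L-a=8/5):
  y_3 = -Pb²x²(3aL-(3a+b)x)/(6L³EI)  [x≤a] = -17·(8/5)²·1²·(3·(12/5)·4-(3·(12/5)+(8/5))·1)/(6·4³·1000) = -17/7500 m
Load 4 — applied couple M₀=12 kN·m at a=4/3 m (b=L-a=8/3):
  y_4 = (R_Ax³/6 - M_Ax²/2)/EI  [x≤a] with R_A=4, M_A=0 = (4·1³/6 - 0·1²/2)/1000 = 1/1500 m
Superposition: y = Σ y_i = -1591/160000 m ≈ -0.009944 m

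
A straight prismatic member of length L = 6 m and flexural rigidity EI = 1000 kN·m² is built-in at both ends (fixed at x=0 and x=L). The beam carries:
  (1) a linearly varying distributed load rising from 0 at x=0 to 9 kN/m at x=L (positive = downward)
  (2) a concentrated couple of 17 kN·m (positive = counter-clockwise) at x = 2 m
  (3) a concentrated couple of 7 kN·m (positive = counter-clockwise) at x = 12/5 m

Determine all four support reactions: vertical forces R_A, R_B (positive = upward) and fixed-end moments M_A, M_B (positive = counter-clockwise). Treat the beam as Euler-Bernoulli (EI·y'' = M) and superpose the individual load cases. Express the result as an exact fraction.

R_A = 6101/450 kN, M_A = 291/25 kN·m, R_B = 6049/450 kN, M_B = -622/75 kN·m

Load 1 — triangular load w₀=9 kN/m (0→w₀ over full span):
  R_A = 3w₀L/20 = 3·9·6/20 = 81/10 kN
  M_A = w₀L²/30 = 9·6²/30 = 54/5 kN·m
  R_B = 7w₀L/20 = 7·9·6/20 = 189/10 kN
  M_B = -w₀L²/20 = -9·6²/20 = -81/5 kN·m
Load 2 — applied couple M₀=17 kN·m at a=2 m (b=L-a=4):
  R_A = 6M₀ab/L³ = 6·17·2·4/6³ = 34/9 kN
  M_A = M₀b(2a-b)/L² = 17·4·(2·2-4)/6² = 0 kN·m
  R_B = -6M₀ab/L³ = -6·17·2·4/6³ = -34/9 kN
  M_B = M₀a(2b-a)/L² = 17·2·(2·4-2)/6² = 17/3 kN·m
Load 3 — applied couple M₀=7 kN·m at a=12/5 m (b=L-a=18/5):
  R_A = 6M₀ab/L³ = 6·7·(12/5)·(18/5)/6³ = 42/25 kN
  M_A = M₀b(2a-b)/L² = 7·(18/5)·(2·(12/5)-(18/5))/6² = 21/25 kN·m
  R_B = -6M₀ab/L³ = -6·7·(12/5)·(18/5)/6³ = -42/25 kN
  M_B = M₀a(2b-a)/L² = 7·(12/5)·(2·(18/5)-(12/5))/6² = 56/25 kN·m
Superposition: R_A = 6101/450 kN, M_A = 291/25 kN·m, R_B = 6049/450 kN, M_B = -622/75 kN·m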